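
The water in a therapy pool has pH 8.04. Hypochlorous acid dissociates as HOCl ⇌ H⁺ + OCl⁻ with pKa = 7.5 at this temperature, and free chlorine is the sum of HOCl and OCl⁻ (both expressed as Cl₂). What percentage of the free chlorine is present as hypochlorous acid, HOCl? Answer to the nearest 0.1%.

22.4%

[OCl⁻]/[HOCl] = 10^(pH − pKa) = 10^(8.04 − 7.5) = 10^0.54 = 3.467.
Fraction as HOCl = 1 / (1 + 3.467) = 0.2238.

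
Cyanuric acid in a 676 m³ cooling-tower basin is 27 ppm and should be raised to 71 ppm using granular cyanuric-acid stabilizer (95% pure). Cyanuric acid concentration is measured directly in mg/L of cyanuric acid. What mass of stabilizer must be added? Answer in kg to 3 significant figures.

Volume: 676 m³ = 676,000 L.
CYA to add: (71 − 27) = 44 mg/L × 676,000 L = 29,740 g cyanuric acid.
At 95% purity: 29,740 / 0.95 = 31,310 g product.

31.3 kg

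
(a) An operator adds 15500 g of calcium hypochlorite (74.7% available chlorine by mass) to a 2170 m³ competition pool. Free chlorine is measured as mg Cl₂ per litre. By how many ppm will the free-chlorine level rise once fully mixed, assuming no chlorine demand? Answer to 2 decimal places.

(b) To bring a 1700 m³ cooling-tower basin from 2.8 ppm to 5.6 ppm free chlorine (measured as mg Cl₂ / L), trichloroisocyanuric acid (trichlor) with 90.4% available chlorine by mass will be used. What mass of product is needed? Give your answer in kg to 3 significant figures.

(a) Volume: 2170 m³ = 2,170,000 L.
(a) Available chlorine delivered: 15,500 g × 0.747 = 11,580 g as Cl₂.
(a) Concentration rise: 11,580 g / 2,170,000 L = 5.336 mg/L = 5.34 ppm.

(b) Volume: 1700 m³ = 1,700,000 L.
(b) Chlorine deficit: 5.6 − 2.8 = 2.8 ppm = 2.8 mg/L as Cl₂.
(b) Cl₂ equivalent needed: 2.8 mg/L × 1,700,000 L = 4,760,000 mg = 4760 g.
(b) Product at 90.4% available chlorine: 4760 / 0.904 = 5265 g.

(a) 5.34 ppm; (b) 5.27 kg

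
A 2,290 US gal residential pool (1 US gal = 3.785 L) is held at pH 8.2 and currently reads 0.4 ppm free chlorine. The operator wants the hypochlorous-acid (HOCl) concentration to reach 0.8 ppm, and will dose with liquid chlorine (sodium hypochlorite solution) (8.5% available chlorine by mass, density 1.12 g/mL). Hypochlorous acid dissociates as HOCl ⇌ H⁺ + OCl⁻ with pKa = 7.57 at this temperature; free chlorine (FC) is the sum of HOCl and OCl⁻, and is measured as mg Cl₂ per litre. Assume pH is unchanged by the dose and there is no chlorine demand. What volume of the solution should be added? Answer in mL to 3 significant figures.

347 mL

Volume: 2,290 US gal × 3.785 L/gal = 8,668 L.
[OCl⁻]/[HOCl] = 10^(pH − pKa) = 10^(8.2 − 7.57) = 4.266; fraction as HOCl = 1/(1 + 4.266) = 0.1899.
Free chlorine required for 0.8 ppm HOCl: 0.8 / 0.1899 = 4.213 ppm.
FC to add: 4.213 − 0.4 = 3.813 mg/L as Cl₂.
Cl₂ equivalent: 3.813 mg/L × 8,668 L = 33.05 g.
Product at 8.5% available Cl: 33.05 / 0.085 = 388.8 g.
Volume: 388.8 g ÷ 1.12 g/mL = 347.1 mL.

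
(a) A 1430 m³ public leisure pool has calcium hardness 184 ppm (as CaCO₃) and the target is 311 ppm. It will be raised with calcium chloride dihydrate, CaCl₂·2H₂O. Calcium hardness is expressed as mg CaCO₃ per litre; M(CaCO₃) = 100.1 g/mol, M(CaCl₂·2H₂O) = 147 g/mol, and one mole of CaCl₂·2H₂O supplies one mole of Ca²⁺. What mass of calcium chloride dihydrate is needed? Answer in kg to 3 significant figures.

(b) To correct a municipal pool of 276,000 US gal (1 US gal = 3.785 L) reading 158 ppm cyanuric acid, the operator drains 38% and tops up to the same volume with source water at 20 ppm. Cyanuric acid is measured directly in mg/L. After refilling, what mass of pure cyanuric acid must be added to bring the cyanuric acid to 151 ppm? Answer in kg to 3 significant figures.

(a) 267 kg; (b) 47.5 kg

(a) Volume: 1430 m³ = 1,430,000 L.
(a) Hardness to add: (311 − 184) = 127 mg/L as CaCO₃ × 1,430,000 L = 181,600 g as CaCO₃.
(a) Moles of Ca²⁺ (1 mol Ca²⁺ ≡ 1 mol CaCO₃): 181,600 / 100.1 g/mol = 1814 mol.
(a) Mass of CaCl₂·2H₂O: 1814 × 147 = 266,700 g.

(b) Volume: 276,000 US gal × 3.785 L/gal = 1,044,660 L.
(b) After draining 38% and refilling: 158 × 0.62 + 20 × 0.38 = 105.56 ppm.
(b) Deficit to target: 151 − 105.56 = 45.44 mg/L.
(b) Mass: 45.44 mg/L × 1,044,660 L = 47,470 g cyanuric acid.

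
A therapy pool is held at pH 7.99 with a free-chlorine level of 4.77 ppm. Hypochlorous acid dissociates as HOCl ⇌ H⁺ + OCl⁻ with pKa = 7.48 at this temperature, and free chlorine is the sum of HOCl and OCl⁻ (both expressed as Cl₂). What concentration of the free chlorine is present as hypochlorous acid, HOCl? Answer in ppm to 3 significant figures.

[OCl⁻]/[HOCl] = 10^(pH − pKa) = 10^(7.99 − 7.48) = 10^0.51 = 3.236.
Fraction as HOCl = 1 / (1 + 3.236) = 0.2361.
HOCl = 0.2361 × 4.77 ppm = 1.126 ppm.

1.13 ppm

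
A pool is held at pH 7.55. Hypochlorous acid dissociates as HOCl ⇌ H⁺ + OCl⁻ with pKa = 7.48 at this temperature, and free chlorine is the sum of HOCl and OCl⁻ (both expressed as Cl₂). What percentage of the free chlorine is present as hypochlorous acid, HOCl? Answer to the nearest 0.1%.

[OCl⁻]/[HOCl] = 10^(pH − pKa) = 10^(7.55 − 7.48) = 10^0.07 = 1.175.
Fraction as HOCl = 1 / (1 + 1.175) = 0.4598.

46.0%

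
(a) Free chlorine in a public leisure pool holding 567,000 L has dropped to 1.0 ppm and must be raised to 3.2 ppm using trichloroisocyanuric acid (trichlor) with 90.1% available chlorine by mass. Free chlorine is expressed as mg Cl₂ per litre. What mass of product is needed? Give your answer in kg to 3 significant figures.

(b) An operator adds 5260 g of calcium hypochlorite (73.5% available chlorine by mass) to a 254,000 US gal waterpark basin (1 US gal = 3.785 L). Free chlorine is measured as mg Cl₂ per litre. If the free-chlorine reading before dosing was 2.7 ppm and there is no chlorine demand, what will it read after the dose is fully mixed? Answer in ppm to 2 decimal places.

(a) Chlorine deficit: 3.2 − 1.0 = 2.2 ppm = 2.2 mg/L as Cl₂.
(a) Cl₂ equivalent needed: 2.2 mg/L × 567,000 L = 1,247,000 mg = 1247 g.
(a) Product at 90.1% available chlorine: 1247 / 0.901 = 1384 g.

(b) Volume: 254,000 US gal × 3.785 L/gal = 961,390 L.
(b) Available chlorine delivered: 5260 g × 0.735 = 3866 g as Cl₂.
(b) Concentration rise: 3866 g / 961,390 L = 4.021 mg/L = 4.02 ppm.
(b) Final FC: 2.7 + 4.02 = 6.72 ppm.

(a) 1.38 kg; (b) 6.72 ppm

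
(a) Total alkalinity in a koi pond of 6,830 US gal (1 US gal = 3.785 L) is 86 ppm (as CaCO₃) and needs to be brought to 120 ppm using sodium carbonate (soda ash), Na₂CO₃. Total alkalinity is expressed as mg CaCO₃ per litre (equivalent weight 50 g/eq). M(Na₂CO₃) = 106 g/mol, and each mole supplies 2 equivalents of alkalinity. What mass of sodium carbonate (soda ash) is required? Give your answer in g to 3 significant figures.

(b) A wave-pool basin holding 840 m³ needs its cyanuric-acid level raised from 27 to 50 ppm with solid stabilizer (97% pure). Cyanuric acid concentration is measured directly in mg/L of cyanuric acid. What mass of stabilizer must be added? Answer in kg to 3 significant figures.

(a) 932 g; (b) 19.9 kg

(a) Volume: 6,830 US gal × 3.785 L/gal = 25,852 L.
(a) Alkalinity to add: (120 − 86) = 34 mg/L as CaCO₃ × 25,852 L = 879 g as CaCO₃.
(a) Equivalents: 879 g ÷ 50 g/eq = 17.58 eq.
(a) Each mole of Na₂CO₃ supplies 2 eq, so 17.58 / 2 = 8.79 mol.
(a) Mass: 8.79 mol × 106 g/mol = 931.7 g.

(b) Volume: 840 m³ = 840,000 L.
(b) CYA to add: (50 − 27) = 23 mg/L × 840,000 L = 19,320 g cyanuric acid.
(b) At 97% purity: 19,320 / 0.97 = 19,920 g product.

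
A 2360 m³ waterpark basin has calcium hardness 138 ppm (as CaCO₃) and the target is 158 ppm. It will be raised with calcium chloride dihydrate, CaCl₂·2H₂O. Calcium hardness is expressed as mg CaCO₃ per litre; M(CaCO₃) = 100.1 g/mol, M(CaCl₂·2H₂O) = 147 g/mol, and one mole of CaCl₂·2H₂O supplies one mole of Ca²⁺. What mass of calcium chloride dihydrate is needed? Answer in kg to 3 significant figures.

69.3 kg

Volume: 2360 m³ = 2,360,000 L.
Hardness to add: (158 − 138) = 20 mg/L as CaCO₃ × 2,360,000 L = 47,200 g as CaCO₃.
Moles of Ca²⁺ (1 mol Ca²⁺ ≡ 1 mol CaCO₃): 47,200 / 100.1 g/mol = 471.5 mol.
Mass of CaCl₂·2H₂O: 471.5 × 147 = 69,310 g.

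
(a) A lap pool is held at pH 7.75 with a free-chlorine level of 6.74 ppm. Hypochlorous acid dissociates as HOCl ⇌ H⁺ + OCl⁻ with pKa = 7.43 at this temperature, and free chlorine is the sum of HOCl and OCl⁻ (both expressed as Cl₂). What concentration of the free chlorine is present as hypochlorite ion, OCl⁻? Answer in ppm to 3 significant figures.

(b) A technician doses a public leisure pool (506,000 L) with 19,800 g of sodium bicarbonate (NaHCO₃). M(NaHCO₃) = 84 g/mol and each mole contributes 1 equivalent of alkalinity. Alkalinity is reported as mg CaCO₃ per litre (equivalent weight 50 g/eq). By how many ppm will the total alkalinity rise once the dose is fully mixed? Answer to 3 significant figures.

(a) 4.56 ppm; (b) 23.3 ppm

(a) [OCl⁻]/[HOCl] = 10^(pH − pKa) = 10^(7.75 − 7.43) = 10^0.32 = 2.089.
(a) Fraction as HOCl = 1 / (1 + 2.089) = 0.3237.
(a) OCl⁻ = (1 − 0.3237) × 6.74 ppm = 4.558 ppm.

(b) Moles of NaHCO₃: 19,800 g ÷ 84 g/mol = 235.7 mol → 235.7 eq of alkalinity.
(b) As CaCO₃: 235.7 eq × 50 g/eq = 11,790 g.
(b) Rise: 11,790 g / 506,000 L × 1000 = 23.29 mg/L.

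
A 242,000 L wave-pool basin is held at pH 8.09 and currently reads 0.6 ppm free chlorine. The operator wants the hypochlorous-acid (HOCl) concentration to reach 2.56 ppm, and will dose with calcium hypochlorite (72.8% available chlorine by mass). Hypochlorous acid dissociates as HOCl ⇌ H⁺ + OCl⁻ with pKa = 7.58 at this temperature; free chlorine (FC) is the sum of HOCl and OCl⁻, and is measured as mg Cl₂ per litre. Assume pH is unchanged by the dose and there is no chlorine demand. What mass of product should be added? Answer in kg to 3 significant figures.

[OCl⁻]/[HOCl] = 10^(pH − pKa) = 10^(8.09 − 7.58) = 3.236; fraction as HOCl = 1/(1 + 3.236) = 0.2361.
Free chlorine required for 2.56 ppm HOCl: 2.56 / 0.2361 = 10.84 ppm.
FC to add: 10.84 − 0.6 = 10.24 mg/L as Cl₂.
Cl₂ equivalent: 10.24 mg/L × 242,000 L = 2479 g.
Product at 72.8% available Cl: 2479 / 0.728 = 3405 g.

3.41 kg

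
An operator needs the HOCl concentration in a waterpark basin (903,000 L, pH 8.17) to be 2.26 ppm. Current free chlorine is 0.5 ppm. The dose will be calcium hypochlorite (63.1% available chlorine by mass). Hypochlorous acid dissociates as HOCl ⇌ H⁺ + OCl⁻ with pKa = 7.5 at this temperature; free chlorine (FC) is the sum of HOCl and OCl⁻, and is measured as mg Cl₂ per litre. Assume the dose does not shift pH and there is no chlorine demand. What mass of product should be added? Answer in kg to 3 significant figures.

17.6 kg

[OCl⁻]/[HOCl] = 10^(pH − pKa) = 10^(8.17 − 7.5) = 4.677; fraction as HOCl = 1/(1 + 4.677) = 0.1761.
Free chlorine required for 2.26 ppm HOCl: 2.26 / 0.1761 = 12.83 ppm.
FC to add: 12.83 − 0.5 = 12.33 mg/L as Cl₂.
Cl₂ equivalent: 12.33 mg/L × 903,000 L = 11,130 g.
Product at 63.1% available Cl: 11,130 / 0.631 = 17,650 g.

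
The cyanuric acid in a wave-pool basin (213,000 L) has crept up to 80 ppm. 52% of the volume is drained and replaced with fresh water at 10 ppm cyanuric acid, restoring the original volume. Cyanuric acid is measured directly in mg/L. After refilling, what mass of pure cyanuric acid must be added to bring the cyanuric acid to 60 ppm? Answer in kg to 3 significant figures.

After draining 52% and refilling: 80 × 0.48 + 10 × 0.52 = 43.6 ppm.
Deficit to target: 60 − 43.6 = 16.4 mg/L.
Mass: 16.4 mg/L × 213,000 L = 3493 g cyanuric acid.

3.49 kg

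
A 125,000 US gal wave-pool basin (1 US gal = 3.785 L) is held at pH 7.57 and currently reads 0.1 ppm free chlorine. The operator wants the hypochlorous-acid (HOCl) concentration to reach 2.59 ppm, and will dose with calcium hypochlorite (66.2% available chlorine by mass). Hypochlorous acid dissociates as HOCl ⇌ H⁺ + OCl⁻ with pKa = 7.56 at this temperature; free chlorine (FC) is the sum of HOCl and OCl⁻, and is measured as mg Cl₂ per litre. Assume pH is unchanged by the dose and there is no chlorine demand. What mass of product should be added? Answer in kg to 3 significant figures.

3.67 kg

Volume: 125,000 US gal × 3.785 L/gal = 473,125 L.
[OCl⁻]/[HOCl] = 10^(pH − pKa) = 10^(7.57 − 7.56) = 1.023; fraction as HOCl = 1/(1 + 1.023) = 0.4942.
Free chlorine required for 2.59 ppm HOCl: 2.59 / 0.4942 = 5.24 ppm.
FC to add: 5.24 − 0.1 = 5.14 mg/L as Cl₂.
Cl₂ equivalent: 5.14 mg/L × 473,125 L = 2432 g.
Product at 66.2% available Cl: 2432 / 0.662 = 3674 g.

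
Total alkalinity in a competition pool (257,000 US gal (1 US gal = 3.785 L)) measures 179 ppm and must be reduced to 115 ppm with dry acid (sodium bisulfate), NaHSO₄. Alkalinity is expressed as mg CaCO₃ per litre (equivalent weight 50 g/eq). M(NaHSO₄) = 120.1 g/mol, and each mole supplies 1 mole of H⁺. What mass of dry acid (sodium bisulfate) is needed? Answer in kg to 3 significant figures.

Volume: 257,000 US gal × 3.785 L/gal = 972,745 L.
Alkalinity to neutralize: (179 − 115) = 64 mg/L as CaCO₃ × 972,745 L = 62,260 g as CaCO₃.
Equivalents of H⁺ required: 62,260 ÷ 50 g/eq = 1245 eq = 1245 mol NaHSO₄.
Mass of NaHSO₄: 1245 × 120.1 = 149,500 g.

150 kg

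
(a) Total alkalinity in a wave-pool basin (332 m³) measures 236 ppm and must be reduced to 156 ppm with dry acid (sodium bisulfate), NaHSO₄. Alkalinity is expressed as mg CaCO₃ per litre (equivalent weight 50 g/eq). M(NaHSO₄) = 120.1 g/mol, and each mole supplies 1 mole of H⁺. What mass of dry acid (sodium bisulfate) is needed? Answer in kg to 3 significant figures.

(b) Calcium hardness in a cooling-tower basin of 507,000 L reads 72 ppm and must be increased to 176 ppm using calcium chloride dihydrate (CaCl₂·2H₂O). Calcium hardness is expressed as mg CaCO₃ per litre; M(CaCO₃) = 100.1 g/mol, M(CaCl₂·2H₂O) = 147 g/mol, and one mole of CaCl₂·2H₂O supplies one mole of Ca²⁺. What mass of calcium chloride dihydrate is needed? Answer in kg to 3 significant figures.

(a) 63.8 kg; (b) 77.4 kg

(a) Volume: 332 m³ = 332,000 L.
(a) Alkalinity to neutralize: (236 − 156) = 80 mg/L as CaCO₃ × 332,000 L = 26,560 g as CaCO₃.
(a) Equivalents of H⁺ required: 26,560 ÷ 50 g/eq = 531.2 eq = 531.2 mol NaHSO₄.
(a) Mass of NaHSO₄: 531.2 × 120.1 = 63,800 g.

(b) Hardness to add: (176 − 72) = 104 mg/L as CaCO₃ × 507,000 L = 52,730 g as CaCO₃.
(b) Moles of Ca²⁺ (1 mol Ca²⁺ ≡ 1 mol CaCO₃): 52,730 / 100.1 g/mol = 526.8 mol.
(b) Mass of CaCl₂·2H₂O: 526.8 × 147 = 77,430 g.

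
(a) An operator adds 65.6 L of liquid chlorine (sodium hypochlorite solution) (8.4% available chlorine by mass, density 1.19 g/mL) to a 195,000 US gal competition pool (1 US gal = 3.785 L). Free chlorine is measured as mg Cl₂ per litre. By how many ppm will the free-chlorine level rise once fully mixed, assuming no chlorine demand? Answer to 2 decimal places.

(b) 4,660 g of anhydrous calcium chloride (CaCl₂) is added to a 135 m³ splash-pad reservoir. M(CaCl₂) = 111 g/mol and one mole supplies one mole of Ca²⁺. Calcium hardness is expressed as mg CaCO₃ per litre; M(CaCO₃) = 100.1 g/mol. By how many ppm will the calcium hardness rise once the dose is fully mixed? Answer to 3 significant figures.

(a) 8.88 ppm; (b) 31.1 ppm

(a) Volume: 195,000 US gal × 3.785 L/gal = 738,075 L.
(a) Mass of solution: 65.6 L × 1000 mL/L × 1.19 g/mL = 78,060 g.
(a) Available chlorine delivered: 78,060 g × 0.084 = 6557 g as Cl₂.
(a) Concentration rise: 6557 g / 738,075 L = 8.884 mg/L = 8.88 ppm.

(b) Volume: 135 m³ = 135,000 L.
(b) Moles of Ca²⁺: 4,660 g ÷ 111 g/mol = 41.98 mol.
(b) As CaCO₃: 41.98 mol × 100.1 g/mol = 4202 g.
(b) Rise: 4202 g / 135,000 L × 1000 = 31.13 mg/L.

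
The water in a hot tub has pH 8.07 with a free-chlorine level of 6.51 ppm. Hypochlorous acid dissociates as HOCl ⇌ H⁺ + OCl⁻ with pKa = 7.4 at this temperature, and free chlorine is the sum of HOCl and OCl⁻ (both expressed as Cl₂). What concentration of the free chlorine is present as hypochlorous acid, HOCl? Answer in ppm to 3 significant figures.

1.15 ppm

[OCl⁻]/[HOCl] = 10^(pH − pKa) = 10^(8.07 − 7.4) = 10^0.67 = 4.677.
Fraction as HOCl = 1 / (1 + 4.677) = 0.1761.
HOCl = 0.1761 × 6.51 ppm = 1.147 ppm.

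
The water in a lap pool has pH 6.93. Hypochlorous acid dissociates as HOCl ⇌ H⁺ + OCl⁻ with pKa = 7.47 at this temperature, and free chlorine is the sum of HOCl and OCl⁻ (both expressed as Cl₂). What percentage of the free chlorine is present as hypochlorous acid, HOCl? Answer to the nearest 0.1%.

77.6%

[OCl⁻]/[HOCl] = 10^(pH − pKa) = 10^(6.93 − 7.47) = 10^-0.54 = 0.2884.
Fraction as HOCl = 1 / (1 + 0.2884) = 0.7762.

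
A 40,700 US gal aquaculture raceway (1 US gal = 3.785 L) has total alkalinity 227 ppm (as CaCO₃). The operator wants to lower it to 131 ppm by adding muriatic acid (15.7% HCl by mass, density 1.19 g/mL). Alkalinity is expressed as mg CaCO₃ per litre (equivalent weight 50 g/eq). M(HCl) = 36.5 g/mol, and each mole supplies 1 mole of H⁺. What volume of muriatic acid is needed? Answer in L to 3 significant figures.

57.8 L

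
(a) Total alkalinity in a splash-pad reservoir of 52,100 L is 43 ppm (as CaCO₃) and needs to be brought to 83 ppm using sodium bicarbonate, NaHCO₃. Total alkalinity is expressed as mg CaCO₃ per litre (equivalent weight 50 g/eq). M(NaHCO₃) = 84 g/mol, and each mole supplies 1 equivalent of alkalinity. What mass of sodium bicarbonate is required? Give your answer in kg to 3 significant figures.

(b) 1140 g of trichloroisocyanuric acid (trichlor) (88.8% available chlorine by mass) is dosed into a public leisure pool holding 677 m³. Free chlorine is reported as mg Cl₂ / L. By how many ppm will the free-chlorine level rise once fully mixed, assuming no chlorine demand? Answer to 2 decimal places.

(a) 3.50 kg; (b) 1.50 ppm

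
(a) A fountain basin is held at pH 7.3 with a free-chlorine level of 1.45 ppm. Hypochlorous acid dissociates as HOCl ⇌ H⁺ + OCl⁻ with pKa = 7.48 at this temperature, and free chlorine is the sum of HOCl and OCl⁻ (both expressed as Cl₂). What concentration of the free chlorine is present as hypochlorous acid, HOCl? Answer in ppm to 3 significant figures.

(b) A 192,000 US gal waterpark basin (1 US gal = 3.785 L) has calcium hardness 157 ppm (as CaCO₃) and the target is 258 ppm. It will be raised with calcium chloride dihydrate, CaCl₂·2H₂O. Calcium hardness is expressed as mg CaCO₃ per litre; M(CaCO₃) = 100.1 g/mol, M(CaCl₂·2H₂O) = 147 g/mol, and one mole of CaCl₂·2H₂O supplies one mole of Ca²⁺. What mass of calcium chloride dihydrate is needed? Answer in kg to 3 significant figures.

(a) 0.873 ppm; (b) 108 kg

(a) [OCl⁻]/[HOCl] = 10^(pH − pKa) = 10^(7.3 − 7.48) = 10^-0.18 = 0.6607.
(a) Fraction as HOCl = 1 / (1 + 0.6607) = 0.6022.
(a) HOCl = 0.6022 × 1.45 ppm = 0.8731 ppm.

(b) Volume: 192,000 US gal × 3.785 L/gal = 726,720 L.
(b) Hardness to add: (258 − 157) = 101 mg/L as CaCO₃ × 726,720 L = 73,400 g as CaCO₃.
(b) Moles of Ca²⁺ (1 mol Ca²⁺ ≡ 1 mol CaCO₃): 73,400 / 100.1 g/mol = 733.3 mol.
(b) Mass of CaCl₂·2H₂O: 733.3 × 147 = 107,800 g.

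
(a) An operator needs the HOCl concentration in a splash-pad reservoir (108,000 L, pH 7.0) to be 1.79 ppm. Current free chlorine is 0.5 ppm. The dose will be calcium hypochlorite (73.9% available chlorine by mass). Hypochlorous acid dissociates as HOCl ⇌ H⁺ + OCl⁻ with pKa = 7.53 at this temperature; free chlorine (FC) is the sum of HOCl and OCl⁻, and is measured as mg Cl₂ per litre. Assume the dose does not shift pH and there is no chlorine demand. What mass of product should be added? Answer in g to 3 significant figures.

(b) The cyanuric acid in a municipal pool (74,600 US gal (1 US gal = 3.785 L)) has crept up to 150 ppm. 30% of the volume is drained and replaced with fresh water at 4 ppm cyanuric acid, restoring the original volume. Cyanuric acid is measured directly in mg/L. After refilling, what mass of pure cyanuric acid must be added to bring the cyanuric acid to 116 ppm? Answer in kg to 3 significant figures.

(a) [OCl⁻]/[HOCl] = 10^(pH − pKa) = 10^(7.0 − 7.53) = 0.2951; fraction as HOCl = 1/(1 + 0.2951) = 0.7721.
(a) Free chlorine required for 1.79 ppm HOCl: 1.79 / 0.7721 = 2.318 ppm.
(a) FC to add: 2.318 − 0.5 = 1.818 mg/L as Cl₂.
(a) Cl₂ equivalent: 1.818 mg/L × 108,000 L = 196.4 g.
(a) Product at 73.9% available Cl: 196.4 / 0.739 = 265.7 g.

(b) Volume: 74,600 US gal × 3.785 L/gal = 282,361 L.
(b) After draining 30% and refilling: 150 × 0.70 + 4 × 0.30 = 106.2 ppm.
(b) Deficit to target: 116 − 106.2 = 9.8 mg/L.
(b) Mass: 9.8 mg/L × 282,361 L = 2767 g cyanuric acid.

(a) 266 g; (b) 2.77 kg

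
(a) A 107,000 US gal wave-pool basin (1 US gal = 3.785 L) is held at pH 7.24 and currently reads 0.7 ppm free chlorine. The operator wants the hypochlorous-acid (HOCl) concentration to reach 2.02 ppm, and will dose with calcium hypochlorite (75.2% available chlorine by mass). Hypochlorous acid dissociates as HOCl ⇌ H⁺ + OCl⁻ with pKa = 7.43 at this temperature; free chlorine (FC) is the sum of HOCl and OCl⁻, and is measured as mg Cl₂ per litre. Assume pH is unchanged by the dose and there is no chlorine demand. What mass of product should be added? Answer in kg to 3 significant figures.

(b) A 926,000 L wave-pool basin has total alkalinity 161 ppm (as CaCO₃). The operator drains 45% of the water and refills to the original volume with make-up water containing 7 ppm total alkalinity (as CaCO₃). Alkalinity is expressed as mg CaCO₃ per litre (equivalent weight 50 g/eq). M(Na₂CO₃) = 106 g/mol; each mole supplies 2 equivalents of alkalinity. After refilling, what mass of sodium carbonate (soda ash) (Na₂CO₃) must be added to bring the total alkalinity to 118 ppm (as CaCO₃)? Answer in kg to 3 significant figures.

(a) Volume: 107,000 US gal × 3.785 L/gal = 404,995 L.
(a) [OCl⁻]/[HOCl] = 10^(pH − pKa) = 10^(7.24 − 7.43) = 0.6457; fraction as HOCl = 1/(1 + 0.6457) = 0.6077.
(a) Free chlorine required for 2.02 ppm HOCl: 2.02 / 0.6077 = 3.324 ppm.
(a) FC to add: 3.324 − 0.7 = 2.624 mg/L as Cl₂.
(a) Cl₂ equivalent: 2.624 mg/L × 404,995 L = 1063 g.
(a) Product at 75.2% available Cl: 1063 / 0.752 = 1413 g.

(b) After draining 45% and refilling: 161 × 0.55 + 7 × 0.45 = 91.7 ppm.
(b) Deficit to target: 118 − 91.7 = 26.3 mg/L.
(b) As CaCO₃: 26.3 mg/L × 926,000 L = 24,350 g; ÷ 50 g/eq ÷ 2 = 243.5 mol Na₂CO₃.
(b) Mass: 243.5 × 106 = 25,820 g.

(a) 1.41 kg; (b) 25.8 kg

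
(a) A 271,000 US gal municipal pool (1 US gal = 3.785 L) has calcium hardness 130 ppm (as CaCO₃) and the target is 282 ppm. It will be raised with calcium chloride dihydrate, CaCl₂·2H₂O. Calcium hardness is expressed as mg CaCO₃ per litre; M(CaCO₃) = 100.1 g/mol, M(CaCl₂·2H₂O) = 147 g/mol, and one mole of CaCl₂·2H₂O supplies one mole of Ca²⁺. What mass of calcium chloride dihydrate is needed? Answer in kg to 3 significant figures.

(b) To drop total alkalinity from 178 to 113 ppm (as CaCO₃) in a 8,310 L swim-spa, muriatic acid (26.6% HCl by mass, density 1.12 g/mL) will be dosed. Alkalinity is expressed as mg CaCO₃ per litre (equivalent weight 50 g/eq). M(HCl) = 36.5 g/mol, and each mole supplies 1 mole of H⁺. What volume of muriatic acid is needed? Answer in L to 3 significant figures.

(a) Volume: 271,000 US gal × 3.785 L/gal = 1,025,735 L.
(a) Hardness to add: (282 − 130) = 152 mg/L as CaCO₃ × 1,025,735 L = 155,900 g as CaCO₃.
(a) Moles of Ca²⁺ (1 mol Ca²⁺ ≡ 1 mol CaCO₃): 155,900 / 100.1 g/mol = 1558 mol.
(a) Mass of CaCl₂·2H₂O: 1558 × 147 = 229,000 g.

(b) Alkalinity to neutralize: (178 − 113) = 65 mg/L as CaCO₃ × 8,310 L = 540.1 g as CaCO₃.
(b) Equivalents of H⁺ required: 540.1 ÷ 50 g/eq = 10.8 eq = 10.8 mol HCl.
(b) Mass of HCl: 10.8 × 36.5 = 394.3 g.
(b) Mass of 26.6% solution: 394.3 / 0.266 = 1482 g.
(b) Volume: 1482 g ÷ 1.12 g/mL = 1324 mL.

(a) 229 kg; (b) 1.32 L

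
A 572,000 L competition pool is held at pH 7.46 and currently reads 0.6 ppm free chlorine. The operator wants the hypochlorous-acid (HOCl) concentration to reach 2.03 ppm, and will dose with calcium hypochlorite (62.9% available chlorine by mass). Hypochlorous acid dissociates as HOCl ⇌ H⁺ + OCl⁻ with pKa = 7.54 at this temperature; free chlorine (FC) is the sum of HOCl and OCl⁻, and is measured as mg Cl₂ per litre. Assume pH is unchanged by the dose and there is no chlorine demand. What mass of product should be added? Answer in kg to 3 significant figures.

[OCl⁻]/[HOCl] = 10^(pH − pKa) = 10^(7.46 − 7.54) = 0.8318; fraction as HOCl = 1/(1 + 0.8318) = 0.5459.
Free chlorine required for 2.03 ppm HOCl: 2.03 / 0.5459 = 3.718 ppm.
FC to add: 3.718 − 0.6 = 3.118 mg/L as Cl₂.
Cl₂ equivalent: 3.118 mg/L × 572,000 L = 1784 g.
Product at 62.9% available Cl: 1784 / 0.629 = 2836 g.

2.84 kg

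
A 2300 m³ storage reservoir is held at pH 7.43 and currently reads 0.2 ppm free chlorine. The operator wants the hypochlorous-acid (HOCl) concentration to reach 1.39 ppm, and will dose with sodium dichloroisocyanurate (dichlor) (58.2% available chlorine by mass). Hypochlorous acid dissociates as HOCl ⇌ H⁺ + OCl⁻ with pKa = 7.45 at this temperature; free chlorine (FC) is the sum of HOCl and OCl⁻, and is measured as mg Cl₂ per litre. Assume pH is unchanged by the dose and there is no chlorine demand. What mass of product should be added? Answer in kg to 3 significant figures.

Volume: 2300 m³ = 2,300,000 L.
[OCl⁻]/[HOCl] = 10^(pH − pKa) = 10^(7.43 − 7.45) = 0.955; fraction as HOCl = 1/(1 + 0.955) = 0.5115.
Free chlorine required for 1.39 ppm HOCl: 1.39 / 0.5115 = 2.717 ppm.
FC to add: 2.717 − 0.2 = 2.517 mg/L as Cl₂.
Cl₂ equivalent: 2.517 mg/L × 2,300,000 L = 5790 g.
Product at 58.2% available Cl: 5790 / 0.582 = 9949 g.

9.95 kg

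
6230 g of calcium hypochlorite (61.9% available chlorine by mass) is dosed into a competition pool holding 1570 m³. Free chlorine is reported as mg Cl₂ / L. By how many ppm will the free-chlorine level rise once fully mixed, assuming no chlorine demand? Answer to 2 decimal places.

Volume: 1570 m³ = 1,570,000 L.
Available chlorine delivered: 6230 g × 0.619 = 3856 g as Cl₂.
Concentration rise: 3856 g / 1,570,000 L = 2.456 mg/L = 2.46 ppm.

2.46 ppm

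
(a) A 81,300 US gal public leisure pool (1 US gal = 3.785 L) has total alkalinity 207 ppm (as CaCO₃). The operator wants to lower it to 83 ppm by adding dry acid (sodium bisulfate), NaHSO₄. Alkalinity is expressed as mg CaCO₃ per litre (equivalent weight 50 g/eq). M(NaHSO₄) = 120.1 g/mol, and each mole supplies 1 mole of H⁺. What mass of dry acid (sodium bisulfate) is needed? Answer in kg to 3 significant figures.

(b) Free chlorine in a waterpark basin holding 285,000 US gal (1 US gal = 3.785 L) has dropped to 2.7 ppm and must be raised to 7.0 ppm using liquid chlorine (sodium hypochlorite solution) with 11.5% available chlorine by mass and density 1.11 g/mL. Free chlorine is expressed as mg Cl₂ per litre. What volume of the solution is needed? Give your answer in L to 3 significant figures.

(a) 91.7 kg; (b) 36.3 L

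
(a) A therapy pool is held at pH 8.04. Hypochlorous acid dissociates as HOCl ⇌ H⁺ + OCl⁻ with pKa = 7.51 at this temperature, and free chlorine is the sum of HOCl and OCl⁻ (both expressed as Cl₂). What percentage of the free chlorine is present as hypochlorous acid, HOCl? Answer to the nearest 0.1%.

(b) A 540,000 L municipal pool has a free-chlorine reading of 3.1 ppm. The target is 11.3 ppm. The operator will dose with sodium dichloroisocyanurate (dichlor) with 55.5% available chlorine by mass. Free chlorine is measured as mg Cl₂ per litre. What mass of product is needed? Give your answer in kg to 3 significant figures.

(a) [OCl⁻]/[HOCl] = 10^(pH − pKa) = 10^(8.04 − 7.51) = 10^0.53 = 3.388.
(a) Fraction as HOCl = 1 / (1 + 3.388) = 0.2279.

(b) Chlorine deficit: 11.3 − 3.1 = 8.2 ppm = 8.2 mg/L as Cl₂.
(b) Cl₂ equivalent needed: 8.2 mg/L × 540,000 L = 4,428,000 mg = 4428 g.
(b) Product at 55.5% available chlorine: 4428 / 0.555 = 7978 g.

(a) 22.8%; (b) 7.98 kg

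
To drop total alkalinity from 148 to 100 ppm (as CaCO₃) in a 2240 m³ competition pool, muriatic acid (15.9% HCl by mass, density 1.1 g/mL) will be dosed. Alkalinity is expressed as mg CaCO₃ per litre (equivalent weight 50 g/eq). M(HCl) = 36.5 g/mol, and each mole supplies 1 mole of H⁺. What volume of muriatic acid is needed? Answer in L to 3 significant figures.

449 L

Volume: 2240 m³ = 2,240,000 L.
Alkalinity to neutralize: (148 − 100) = 48 mg/L as CaCO₃ × 2,240,000 L = 107,500 g as CaCO₃.
Equivalents of H⁺ required: 107,500 ÷ 50 g/eq = 2150 eq = 2150 mol HCl.
Mass of HCl: 2150 × 36.5 = 78,490 g.
Mass of 15.9% solution: 78,490 / 0.159 = 493,600 g.
Volume: 493,600 g ÷ 1.1 g/mL = 448,800 mL.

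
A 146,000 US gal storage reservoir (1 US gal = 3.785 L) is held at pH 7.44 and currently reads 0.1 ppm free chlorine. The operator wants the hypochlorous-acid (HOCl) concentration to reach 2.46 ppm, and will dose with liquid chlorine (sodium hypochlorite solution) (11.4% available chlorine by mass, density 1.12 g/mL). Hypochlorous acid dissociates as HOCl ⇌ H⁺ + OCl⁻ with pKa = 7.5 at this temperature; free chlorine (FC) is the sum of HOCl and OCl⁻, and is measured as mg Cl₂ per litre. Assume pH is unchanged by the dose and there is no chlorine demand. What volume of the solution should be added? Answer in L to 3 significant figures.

19.5 L

Volume: 146,000 US gal × 3.785 L/gal = 552,610 L.
[OCl⁻]/[HOCl] = 10^(pH − pKa) = 10^(7.44 − 7.5) = 0.871; fraction as HOCl = 1/(1 + 0.871) = 0.5345.
Free chlorine required for 2.46 ppm HOCl: 2.46 / 0.5345 = 4.603 ppm.
FC to add: 4.603 − 0.1 = 4.503 mg/L as Cl₂.
Cl₂ equivalent: 4.503 mg/L × 552,610 L = 2488 g.
Product at 11.4% available Cl: 2488 / 0.114 = 21,830 g.
Volume: 21,830 g ÷ 1.12 g/mL = 19,490 mL.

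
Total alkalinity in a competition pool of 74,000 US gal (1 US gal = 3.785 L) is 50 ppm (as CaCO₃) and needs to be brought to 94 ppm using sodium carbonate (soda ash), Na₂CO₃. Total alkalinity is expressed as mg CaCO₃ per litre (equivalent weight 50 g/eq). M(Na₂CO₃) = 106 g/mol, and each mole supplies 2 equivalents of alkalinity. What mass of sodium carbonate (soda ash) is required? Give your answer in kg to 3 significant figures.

13.1 kg

Volume: 74,000 US gal × 3.785 L/gal = 280,090 L.
Alkalinity to add: (94 − 50) = 44 mg/L as CaCO₃ × 280,090 L = 12,320 g as CaCO₃.
Equivalents: 12,320 g ÷ 50 g/eq = 246.5 eq.
Each mole of Na₂CO₃ supplies 2 eq, so 246.5 / 2 = 123.2 mol.
Mass: 123.2 mol × 106 g/mol = 13,060 g.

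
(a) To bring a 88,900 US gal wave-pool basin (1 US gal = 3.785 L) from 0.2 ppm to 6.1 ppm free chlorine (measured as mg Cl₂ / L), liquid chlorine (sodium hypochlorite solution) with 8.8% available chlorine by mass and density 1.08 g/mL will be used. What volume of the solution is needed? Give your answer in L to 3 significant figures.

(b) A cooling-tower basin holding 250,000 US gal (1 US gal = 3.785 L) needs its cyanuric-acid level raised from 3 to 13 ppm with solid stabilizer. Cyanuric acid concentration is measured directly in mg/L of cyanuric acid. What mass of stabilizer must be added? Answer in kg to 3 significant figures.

(a) Volume: 88,900 US gal × 3.785 L/gal = 336,486 L.
(a) Chlorine deficit: 6.1 − 0.2 = 5.9 ppm = 5.9 mg/L as Cl₂.
(a) Cl₂ equivalent needed: 5.9 mg/L × 336,486 L = 1,985,000 mg = 1985 g.
(a) Product at 8.8% available chlorine: 1985 / 0.088 = 22,560 g.
(a) Volume at density 1.08 g/mL: 22,560 g ÷ 1.08 g/mL = 20,890 mL.

(b) Volume: 250,000 US gal × 3.785 L/gal = 946,250 L.
(b) CYA to add: (13 − 3) = 10 mg/L × 946,250 L = 9462 g cyanuric acid.

(a) 20.9 L; (b) 9.46 kg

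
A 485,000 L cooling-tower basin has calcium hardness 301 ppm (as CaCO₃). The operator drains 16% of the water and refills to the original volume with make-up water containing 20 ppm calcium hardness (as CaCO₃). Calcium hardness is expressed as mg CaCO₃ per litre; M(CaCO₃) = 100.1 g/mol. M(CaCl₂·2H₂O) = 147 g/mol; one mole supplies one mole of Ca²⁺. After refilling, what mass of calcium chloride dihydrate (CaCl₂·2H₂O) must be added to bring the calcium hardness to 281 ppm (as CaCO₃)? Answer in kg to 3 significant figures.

After draining 16% and refilling: 301 × 0.84 + 20 × 0.16 = 256.04 ppm.
Deficit to target: 281 − 256.04 = 24.96 mg/L.
As CaCO₃: 24.96 mg/L × 485,000 L = 12,110 g; ÷ 100.1 = 120.9 mol Ca²⁺.
Mass: 120.9 × 147 = 17,780 g.

17.8 kg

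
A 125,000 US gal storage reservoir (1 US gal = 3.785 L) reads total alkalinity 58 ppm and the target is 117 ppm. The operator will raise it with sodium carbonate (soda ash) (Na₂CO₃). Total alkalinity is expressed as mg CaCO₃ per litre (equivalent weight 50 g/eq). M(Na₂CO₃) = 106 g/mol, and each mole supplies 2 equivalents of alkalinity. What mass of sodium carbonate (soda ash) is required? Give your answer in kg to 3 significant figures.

29.6 kg

Volume: 125,000 US gal × 3.785 L/gal = 473,125 L.
Alkalinity to add: (117 − 58) = 59 mg/L as CaCO₃ × 473,125 L = 27,910 g as CaCO₃.
Equivalents: 27,910 g ÷ 50 g/eq = 558.3 eq.
Each mole of Na₂CO₃ supplies 2 eq, so 558.3 / 2 = 279.1 mol.
Mass: 279.1 mol × 106 g/mol = 29,590 g.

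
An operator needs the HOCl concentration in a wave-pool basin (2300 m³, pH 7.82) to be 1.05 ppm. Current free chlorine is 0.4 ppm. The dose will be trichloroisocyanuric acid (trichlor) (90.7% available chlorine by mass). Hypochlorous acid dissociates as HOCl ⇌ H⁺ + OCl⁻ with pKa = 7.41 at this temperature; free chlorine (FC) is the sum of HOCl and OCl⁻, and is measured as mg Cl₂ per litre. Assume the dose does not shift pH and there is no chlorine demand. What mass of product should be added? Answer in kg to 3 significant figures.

Volume: 2300 m³ = 2,300,000 L.
[OCl⁻]/[HOCl] = 10^(pH − pKa) = 10^(7.82 − 7.41) = 2.57; fraction as HOCl = 1/(1 + 2.57) = 0.2801.
Free chlorine required for 1.05 ppm HOCl: 1.05 / 0.2801 = 3.749 ppm.
FC to add: 3.749 − 0.4 = 3.349 mg/L as Cl₂.
Cl₂ equivalent: 3.349 mg/L × 2,300,000 L = 7703 g.
Product at 90.7% available Cl: 7703 / 0.907 = 8492 g.

8.49 kg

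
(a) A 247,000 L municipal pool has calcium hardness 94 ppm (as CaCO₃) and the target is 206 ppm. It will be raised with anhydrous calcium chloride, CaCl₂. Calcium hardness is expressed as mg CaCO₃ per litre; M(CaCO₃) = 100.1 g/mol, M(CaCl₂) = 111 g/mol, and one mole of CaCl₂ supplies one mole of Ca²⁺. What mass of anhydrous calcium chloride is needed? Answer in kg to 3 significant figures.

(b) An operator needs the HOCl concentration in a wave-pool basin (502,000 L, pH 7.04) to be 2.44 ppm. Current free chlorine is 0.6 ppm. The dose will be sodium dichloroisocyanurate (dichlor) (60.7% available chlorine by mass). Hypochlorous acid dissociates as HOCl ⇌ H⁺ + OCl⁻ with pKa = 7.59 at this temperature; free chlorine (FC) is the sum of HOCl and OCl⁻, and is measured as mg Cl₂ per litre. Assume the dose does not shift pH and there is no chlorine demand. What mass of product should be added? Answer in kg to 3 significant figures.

(a) 30.7 kg; (b) 2.09 kg

(a) Hardness to add: (206 − 94) = 112 mg/L as CaCO₃ × 247,000 L = 27,660 g as CaCO₃.
(a) Moles of Ca²⁺ (1 mol Ca²⁺ ≡ 1 mol CaCO₃): 27,660 / 100.1 g/mol = 276.4 mol.
(a) Mass of CaCl₂: 276.4 × 111 = 30,680 g.

(b) [OCl⁻]/[HOCl] = 10^(pH − pKa) = 10^(7.04 − 7.59) = 0.2818; fraction as HOCl = 1/(1 + 0.2818) = 0.7801.
(b) Free chlorine required for 2.44 ppm HOCl: 2.44 / 0.7801 = 3.128 ppm.
(b) FC to add: 3.128 − 0.6 = 2.528 mg/L as Cl₂.
(b) Cl₂ equivalent: 2.528 mg/L × 502,000 L = 1269 g.
(b) Product at 60.7% available Cl: 1269 / 0.607 = 2090 g.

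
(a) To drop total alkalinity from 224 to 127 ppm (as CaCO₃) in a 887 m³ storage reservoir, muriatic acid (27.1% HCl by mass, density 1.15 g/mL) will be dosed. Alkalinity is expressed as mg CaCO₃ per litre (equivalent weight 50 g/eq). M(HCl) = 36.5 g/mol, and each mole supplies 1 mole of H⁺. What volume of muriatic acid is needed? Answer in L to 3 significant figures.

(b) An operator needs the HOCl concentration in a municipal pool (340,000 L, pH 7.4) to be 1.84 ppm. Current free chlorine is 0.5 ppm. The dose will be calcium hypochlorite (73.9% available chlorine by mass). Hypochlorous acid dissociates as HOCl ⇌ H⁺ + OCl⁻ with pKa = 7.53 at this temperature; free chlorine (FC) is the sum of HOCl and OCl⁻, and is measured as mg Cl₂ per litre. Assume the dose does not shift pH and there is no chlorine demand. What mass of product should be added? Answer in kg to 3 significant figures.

(a) 202 L; (b) 1.24 kg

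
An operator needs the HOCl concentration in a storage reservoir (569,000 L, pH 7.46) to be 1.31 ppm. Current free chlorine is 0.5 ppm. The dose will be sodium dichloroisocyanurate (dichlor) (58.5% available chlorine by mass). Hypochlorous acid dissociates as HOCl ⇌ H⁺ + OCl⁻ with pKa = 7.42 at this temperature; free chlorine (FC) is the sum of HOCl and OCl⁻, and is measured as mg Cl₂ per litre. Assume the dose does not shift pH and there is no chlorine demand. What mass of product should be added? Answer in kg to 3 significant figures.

2.18 kg

[OCl⁻]/[HOCl] = 10^(pH − pKa) = 10^(7.46 − 7.42) = 1.096; fraction as HOCl = 1/(1 + 1.096) = 0.477.
Free chlorine required for 1.31 ppm HOCl: 1.31 / 0.477 = 2.746 ppm.
FC to add: 2.746 − 0.5 = 2.246 mg/L as Cl₂.
Cl₂ equivalent: 2.246 mg/L × 569,000 L = 1278 g.
Product at 58.5% available Cl: 1278 / 0.585 = 2185 g.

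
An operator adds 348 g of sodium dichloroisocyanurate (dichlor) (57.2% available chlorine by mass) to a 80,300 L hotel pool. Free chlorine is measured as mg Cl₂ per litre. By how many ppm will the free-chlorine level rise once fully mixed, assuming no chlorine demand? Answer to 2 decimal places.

Available chlorine delivered: 348 g × 0.572 = 199.1 g as Cl₂.
Concentration rise: 199.1 g / 80,300 L = 2.479 mg/L = 2.48 ppm.

2.48 ppm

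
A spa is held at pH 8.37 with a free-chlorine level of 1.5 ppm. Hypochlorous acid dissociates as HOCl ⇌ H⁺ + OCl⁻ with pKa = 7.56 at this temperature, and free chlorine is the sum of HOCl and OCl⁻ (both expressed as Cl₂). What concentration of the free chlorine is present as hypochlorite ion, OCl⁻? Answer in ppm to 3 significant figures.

1.30 ppm

[OCl⁻]/[HOCl] = 10^(pH − pKa) = 10^(8.37 − 7.56) = 10^0.81 = 6.457.
Fraction as HOCl = 1 / (1 + 6.457) = 0.1341.
OCl⁻ = (1 − 0.1341) × 1.5 ppm = 1.299 ppm.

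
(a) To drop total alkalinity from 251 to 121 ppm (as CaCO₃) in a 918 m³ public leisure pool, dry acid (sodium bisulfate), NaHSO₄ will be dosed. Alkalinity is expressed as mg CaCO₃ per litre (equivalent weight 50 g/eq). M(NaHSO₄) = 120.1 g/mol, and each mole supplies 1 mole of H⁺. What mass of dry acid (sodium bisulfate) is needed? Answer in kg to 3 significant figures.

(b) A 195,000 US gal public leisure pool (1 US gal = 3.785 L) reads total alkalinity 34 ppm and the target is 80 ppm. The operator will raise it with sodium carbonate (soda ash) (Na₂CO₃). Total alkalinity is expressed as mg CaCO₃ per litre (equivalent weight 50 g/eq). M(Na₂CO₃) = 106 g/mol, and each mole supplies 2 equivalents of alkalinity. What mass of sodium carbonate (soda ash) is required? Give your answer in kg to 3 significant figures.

(a) 287 kg; (b) 36.0 kg

(a) Volume: 918 m³ = 918,000 L.
(a) Alkalinity to neutralize: (251 − 121) = 130 mg/L as CaCO₃ × 918,000 L = 119,300 g as CaCO₃.
(a) Equivalents of H⁺ required: 119,300 ÷ 50 g/eq = 2387 eq = 2387 mol NaHSO₄.
(a) Mass of NaHSO₄: 2387 × 120.1 = 286,700 g.

(b) Volume: 195,000 US gal × 3.785 L/gal = 738,075 L.
(b) Alkalinity to add: (80 − 34) = 46 mg/L as CaCO₃ × 738,075 L = 33,950 g as CaCO₃.
(b) Equivalents: 33,950 g ÷ 50 g/eq = 679 eq.
(b) Each mole of Na₂CO₃ supplies 2 eq, so 679 / 2 = 339.5 mol.
(b) Mass: 339.5 mol × 106 g/mol = 35,990 g.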